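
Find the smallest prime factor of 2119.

2119 is odd.
Digit sum 13, not divisible by 3.
Ends in 9: not divisible by 5.
7: 2119 = 7·302 + 5
11: 2119 = 11·192 + 7
13: 2119 = 13·163

13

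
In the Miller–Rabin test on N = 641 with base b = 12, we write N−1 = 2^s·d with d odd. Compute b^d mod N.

641 − 1 = 640 = 2^7 · 5, so d = 5.
12^1 ≡ 12 (mod 641)
12^2 ≡ 12^2 = 144 ≡ 144 (mod 641)
12^4 ≡ 144^2 = 20736 ≡ 224 (mod 641)
5 = 4 + 1 in binary powers of 2.
So 12^5 ≡ 224 · 12 ≡ 124 (mod 641).
Squaring chain: 124 → 633 → 64 → 250 → 323 → 487 → 640; reaches −1, so base 12 does not prove 641 composite.

124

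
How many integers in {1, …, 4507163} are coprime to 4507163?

Factor: 4507163 = 137 · 167 · 197.
φ(4507163) = (137−1) · (167−1) · (197−1) = 136 · 166 · 196 = 4424896.

4424896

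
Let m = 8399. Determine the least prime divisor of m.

37

8399 is odd.
Digit sum 29, not divisible by 3.
Ends in 9: not divisible by 5.
7: 8399 = 7·1199 + 6
11: 8399 = 11·763 + 6
13: 8399 = 13·646 + 1
17: 8399 = 17·494 + 1
19: 8399 = 19·442 + 1
23: 8399 = 23·365 + 4
29: 8399 = 29·289 + 18
31: 8399 = 31·270 + 29
37: 8399 = 37·227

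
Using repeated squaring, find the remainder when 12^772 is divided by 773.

1

12^1 ≡ 12 (mod 773)
12^2 ≡ 12^2 = 144 ≡ 144 (mod 773)
12^4 ≡ 144^2 = 20736 ≡ 638 (mod 773)
12^8 ≡ 638^2 = 407044 ≡ 446 (mod 773)
12^16 ≡ 446^2 = 198916 ≡ 255 (mod 773)
12^32 ≡ 255^2 = 65025 ≡ 93 (mod 773)
12^64 ≡ 93^2 = 8649 ≡ 146 (mod 773)
12^128 ≡ 146^2 = 21316 ≡ 445 (mod 773)
12^256 ≡ 445^2 = 198025 ≡ 137 (mod 773)
12^512 ≡ 137^2 = 18769 ≡ 217 (mod 773)
772 = 512 + 256 + 4 in binary powers of 2.
So 12^772 ≡ 217 · 137 · 638 ≡ 1 (mod 773).
Since the result is 1, base 12 gives no evidence that 773 is composite.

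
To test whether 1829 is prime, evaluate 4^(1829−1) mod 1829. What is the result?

4^1 ≡ 4 (mod 1829)
4^2 ≡ 4^2 = 16 ≡ 16 (mod 1829)
4^4 ≡ 16^2 = 256 ≡ 256 (mod 1829)
4^8 ≡ 256^2 = 65536 ≡ 1521 (mod 1829)
4^16 ≡ 1521^2 = 2313441 ≡ 1585 (mod 1829)
4^32 ≡ 1585^2 = 2512225 ≡ 1008 (mod 1829)
4^64 ≡ 1008^2 = 1016064 ≡ 969 (mod 1829)
4^128 ≡ 969^2 = 938961 ≡ 684 (mod 1829)
4^256 ≡ 684^2 = 467856 ≡ 1461 (mod 1829)
4^512 ≡ 1461^2 = 2134521 ≡ 78 (mod 1829)
4^1024 ≡ 78^2 = 6084 ≡ 597 (mod 1829)
1828 = 1024 + 512 + 256 + 32 + 4 in binary powers of 2.
So 4^1828 ≡ 597 · 78 · 1461 · 1008 · 256 ≡ 653 (mod 1829).
Since 653 ≠ 1, base 4 is a Fermat witness: 1829 is composite.

653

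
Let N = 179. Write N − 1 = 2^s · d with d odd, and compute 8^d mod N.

178

179 − 1 = 178 = 2^1 · 89, so d = 89.
8^1 ≡ 8 (mod 179)
8^2 ≡ 8^2 = 64 ≡ 64 (mod 179)
8^4 ≡ 64^2 = 4096 ≡ 158 (mod 179)
8^8 ≡ 158^2 = 24964 ≡ 83 (mod 179)
8^16 ≡ 83^2 = 6889 ≡ 87 (mod 179)
8^32 ≡ 87^2 = 7569 ≡ 51 (mod 179)
8^64 ≡ 51^2 = 2601 ≡ 95 (mod 179)
89 = 64 + 16 + 8 + 1 in binary powers of 2.
So 8^89 ≡ 95 · 87 · 83 · 8 ≡ 178 (mod 179).
Since 8^d ≡ 178 (mod 179), base 8 does not prove 179 composite.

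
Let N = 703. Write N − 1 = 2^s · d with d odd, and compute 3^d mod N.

702

703 − 1 = 702 = 2^1 · 351, so d = 351.
3^1 ≡ 3 (mod 703)
3^2 ≡ 3^2 = 9 ≡ 9 (mod 703)
3^4 ≡ 9^2 = 81 ≡ 81 (mod 703)
3^8 ≡ 81^2 = 6561 ≡ 234 (mod 703)
3^16 ≡ 234^2 = 54756 ≡ 625 (mod 703)
3^32 ≡ 625^2 = 390625 ≡ 460 (mod 703)
3^64 ≡ 460^2 = 211600 ≡ 700 (mod 703)
3^128 ≡ 700^2 = 490000 ≡ 9 (mod 703)
3^256 ≡ 9^2 = 81 ≡ 81 (mod 703)
351 = 256 + 64 + 16 + 8 + 4 + 2 + 1 in binary powers of 2.
So 3^351 ≡ 81 · 700 · 625 · 234 · 81 · 9 · 3 ≡ 702 (mod 703).
Since 3^d ≡ 702 (mod 703), base 3 does not prove 703 composite.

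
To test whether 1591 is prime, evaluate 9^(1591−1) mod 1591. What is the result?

269

9^1 ≡ 9 (mod 1591)
9^2 ≡ 9^2 = 81 ≡ 81 (mod 1591)
9^4 ≡ 81^2 = 6561 ≡ 197 (mod 1591)
9^8 ≡ 197^2 = 38809 ≡ 625 (mod 1591)
9^16 ≡ 625^2 = 390625 ≡ 830 (mod 1591)
9^32 ≡ 830^2 = 688900 ≡ 1588 (mod 1591)
9^64 ≡ 1588^2 = 2521744 ≡ 9 (mod 1591)
9^128 ≡ 9^2 = 81 ≡ 81 (mod 1591)
9^256 ≡ 81^2 = 6561 ≡ 197 (mod 1591)
9^512 ≡ 197^2 = 38809 ≡ 625 (mod 1591)
9^1024 ≡ 625^2 = 390625 ≡ 830 (mod 1591)
1590 = 1024 + 512 + 32 + 16 + 4 + 2 in binary powers of 2.
So 9^1590 ≡ 830 · 625 · 1588 · 830 · 197 · 81 ≡ 269 (mod 1591).
Since 269 ≠ 1, base 9 is a Fermat witness: 1591 is composite.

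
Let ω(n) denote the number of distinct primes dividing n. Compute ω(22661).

22661 = 17 · 1333
1333 = 31 · 43
22661 = 17 · 31 · 43, which has 3 distinct prime factors.

3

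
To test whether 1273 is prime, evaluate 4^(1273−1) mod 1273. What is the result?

729

4^1 ≡ 4 (mod 1273)
4^2 ≡ 4^2 = 16 ≡ 16 (mod 1273)
4^4 ≡ 16^2 = 256 ≡ 256 (mod 1273)
4^8 ≡ 256^2 = 65536 ≡ 613 (mod 1273)
4^16 ≡ 613^2 = 375769 ≡ 234 (mod 1273)
4^32 ≡ 234^2 = 54756 ≡ 17 (mod 1273)
4^64 ≡ 17^2 = 289 ≡ 289 (mod 1273)
4^128 ≡ 289^2 = 83521 ≡ 776 (mod 1273)
4^256 ≡ 776^2 = 602176 ≡ 47 (mod 1273)
4^512 ≡ 47^2 = 2209 ≡ 936 (mod 1273)
4^1024 ≡ 936^2 = 876096 ≡ 272 (mod 1273)
1272 = 1024 + 128 + 64 + 32 + 16 + 8 in binary powers of 2.
So 4^1272 ≡ 272 · 776 · 289 · 17 · 234 · 613 ≡ 729 (mod 1273).
Since 729 ≠ 1, base 4 is a Fermat witness: 1273 is composite.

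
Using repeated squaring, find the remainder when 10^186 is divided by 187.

10^1 ≡ 10 (mod 187)
10^2 ≡ 10^2 = 100 ≡ 100 (mod 187)
10^4 ≡ 100^2 = 10000 ≡ 89 (mod 187)
10^8 ≡ 89^2 = 7921 ≡ 67 (mod 187)
10^16 ≡ 67^2 = 4489 ≡ 1 (mod 187)
10^32 ≡ 1^2 = 1 ≡ 1 (mod 187)
10^64 ≡ 1^2 = 1 ≡ 1 (mod 187)
10^128 ≡ 1^2 = 1 ≡ 1 (mod 187)
186 = 128 + 32 + 16 + 8 + 2 in binary powers of 2.
So 10^186 ≡ 1 · 1 · 1 · 67 · 100 ≡ 155 (mod 187).
Since 155 ≠ 1, base 10 is a Fermat witness: 187 is composite.

155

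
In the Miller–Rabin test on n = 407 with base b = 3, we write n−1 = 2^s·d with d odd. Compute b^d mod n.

407 − 1 = 406 = 2^1 · 203, so d = 203.
3^1 ≡ 3 (mod 407)
3^2 ≡ 3^2 = 9 ≡ 9 (mod 407)
3^4 ≡ 9^2 = 81 ≡ 81 (mod 407)
3^8 ≡ 81^2 = 6561 ≡ 49 (mod 407)
3^16 ≡ 49^2 = 2401 ≡ 366 (mod 407)
3^32 ≡ 366^2 = 133956 ≡ 53 (mod 407)
3^64 ≡ 53^2 = 2809 ≡ 367 (mod 407)
3^128 ≡ 367^2 = 134689 ≡ 379 (mod 407)
203 = 128 + 64 + 8 + 2 + 1 in binary powers of 2.
So 3^203 ≡ 379 · 367 · 49 · 9 · 3 ≡ 280 (mod 407).
Squaring chain: 280; never reaches −1, so base 3 is a Miller–Rabin witness that 407 is composite.

280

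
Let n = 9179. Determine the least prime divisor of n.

9179 is odd.
Digit sum 26, not divisible by 3.
Ends in 9: not divisible by 5.
7: 9179 = 7·1311 + 2
11: 9179 = 11·834 + 5
13: 9179 = 13·706 + 1
17: 9179 = 17·539 + 16
19: 9179 = 19·483 + 2
23: 9179 = 23·399 + 2
29: 9179 = 29·316 + 15
31: 9179 = 31·296 + 3
37: 9179 = 37·248 + 3
41: 9179 = 41·223 + 36
43: 9179 = 43·213 + 20
47: 9179 = 47·195 + 14
53: 9179 = 53·173 + 10
59: 9179 = 59·155 + 34
61: 9179 = 61·150 + 29
67: 9179 = 67·137

67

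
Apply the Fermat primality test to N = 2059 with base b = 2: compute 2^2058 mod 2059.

289

2^1 ≡ 2 (mod 2059)
2^2 ≡ 2^2 = 4 ≡ 4 (mod 2059)
2^4 ≡ 4^2 = 16 ≡ 16 (mod 2059)
2^8 ≡ 16^2 = 256 ≡ 256 (mod 2059)
2^16 ≡ 256^2 = 65536 ≡ 1707 (mod 2059)
2^32 ≡ 1707^2 = 2913849 ≡ 364 (mod 2059)
2^64 ≡ 364^2 = 132496 ≡ 720 (mod 2059)
2^128 ≡ 720^2 = 518400 ≡ 1591 (mod 2059)
2^256 ≡ 1591^2 = 2531281 ≡ 770 (mod 2059)
2^512 ≡ 770^2 = 592900 ≡ 1967 (mod 2059)
2^1024 ≡ 1967^2 = 3869089 ≡ 228 (mod 2059)
2^2048 ≡ 228^2 = 51984 ≡ 509 (mod 2059)
2058 = 2048 + 8 + 2 in binary powers of 2.
So 2^2058 ≡ 509 · 256 · 4 ≡ 289 (mod 2059).
Since 289 ≠ 1, base 2 is a Fermat witness: 2059 is composite.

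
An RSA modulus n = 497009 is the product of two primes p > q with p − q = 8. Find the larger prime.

Since p = q + 8, we have 497009 = q(q + 8), so q² + 8q − 497009 = 0.
Discriminant: 8² + 4·497009 = 64 + 1988036 = 1988100; √1988100 = 1410.
q = (−8 + 1410)/2 = 701, and p = q + 8 = 709.
Check: 701 · 709 = 497009.

709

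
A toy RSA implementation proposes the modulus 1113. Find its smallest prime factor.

1113 is odd.
Digit sum 6, divisible by 3.

3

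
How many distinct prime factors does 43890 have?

43890 = 2 · 21945
21945 = 3 · 7315
7315 = 5 · 1463
1463 = 7 · 209
209 = 11 · 19
43890 = 2 · 3 · 5 · 7 · 11 · 19, which has 6 distinct prime factors.

6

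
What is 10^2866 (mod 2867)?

10^1 ≡ 10 (mod 2867)
10^2 ≡ 10^2 = 100 ≡ 100 (mod 2867)
10^4 ≡ 100^2 = 10000 ≡ 1399 (mod 2867)
10^8 ≡ 1399^2 = 1957201 ≡ 1907 (mod 2867)
10^16 ≡ 1907^2 = 3636649 ≡ 1293 (mod 2867)
10^32 ≡ 1293^2 = 1671849 ≡ 388 (mod 2867)
10^64 ≡ 388^2 = 150544 ≡ 1460 (mod 2867)
10^128 ≡ 1460^2 = 2131600 ≡ 1419 (mod 2867)
10^256 ≡ 1419^2 = 2013561 ≡ 927 (mod 2867)
10^512 ≡ 927^2 = 859329 ≡ 2096 (mod 2867)
10^1024 ≡ 2096^2 = 4393216 ≡ 972 (mod 2867)
10^2048 ≡ 972^2 = 944784 ≡ 1541 (mod 2867)
2866 = 2048 + 512 + 256 + 32 + 16 + 2 in binary powers of 2.
So 10^2866 ≡ 1541 · 2096 · 927 · 388 · 1293 · 100 ≡ 1696 (mod 2867).
Since 1696 ≠ 1, base 10 is a Fermat witness: 2867 is composite.

1696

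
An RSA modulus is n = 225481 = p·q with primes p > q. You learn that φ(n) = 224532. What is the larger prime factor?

φ(n) = (p−1)(q−1) = n − (p+q) + 1, so p + q = 225481 − 224532 + 1 = 950.
p and q are the roots of t² − 950t + 225481 = 0.
Discriminant: 950² − 4·225481 = 902500 − 901924 = 576; √576 = 24.
q = (950 − 24)/2 = 463, p = (950 + 24)/2 = 487.
Check: 463 · 487 = 225481.

487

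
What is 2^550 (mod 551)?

245

2^1 ≡ 2 (mod 551)
2^2 ≡ 2^2 = 4 ≡ 4 (mod 551)
2^4 ≡ 4^2 = 16 ≡ 16 (mod 551)
2^8 ≡ 16^2 = 256 ≡ 256 (mod 551)
2^16 ≡ 256^2 = 65536 ≡ 518 (mod 551)
2^32 ≡ 518^2 = 268324 ≡ 538 (mod 551)
2^64 ≡ 538^2 = 289444 ≡ 169 (mod 551)
2^128 ≡ 169^2 = 28561 ≡ 460 (mod 551)
2^256 ≡ 460^2 = 211600 ≡ 16 (mod 551)
2^512 ≡ 16^2 = 256 ≡ 256 (mod 551)
550 = 512 + 32 + 4 + 2 in binary powers of 2.
So 2^550 ≡ 256 · 538 · 16 · 4 ≡ 245 (mod 551).
Since 245 ≠ 1, base 2 is a Fermat witness: 551 is composite.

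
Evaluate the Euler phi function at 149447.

137344

Factor: 149447 = 17 · 59 · 149.
φ(149447) = (17−1) · (59−1) · (149−1) = 16 · 58 · 148 = 137344.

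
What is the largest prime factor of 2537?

2537 = 43 · 59
59 is prime.
So 2537 = 43 · 59; the largest prime factor is 59.

59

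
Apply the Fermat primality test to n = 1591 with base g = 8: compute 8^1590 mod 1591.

1368

8^1 ≡ 8 (mod 1591)
8^2 ≡ 8^2 = 64 ≡ 64 (mod 1591)
8^4 ≡ 64^2 = 4096 ≡ 914 (mod 1591)
8^8 ≡ 914^2 = 835396 ≡ 121 (mod 1591)
8^16 ≡ 121^2 = 14641 ≡ 322 (mod 1591)
8^32 ≡ 322^2 = 103684 ≡ 269 (mod 1591)
8^64 ≡ 269^2 = 72361 ≡ 766 (mod 1591)
8^128 ≡ 766^2 = 586756 ≡ 1268 (mod 1591)
8^256 ≡ 1268^2 = 1607824 ≡ 914 (mod 1591)
8^512 ≡ 914^2 = 835396 ≡ 121 (mod 1591)
8^1024 ≡ 121^2 = 14641 ≡ 322 (mod 1591)
1590 = 1024 + 512 + 32 + 16 + 4 + 2 in binary powers of 2.
So 8^1590 ≡ 322 · 121 · 269 · 322 · 914 · 64 ≡ 1368 (mod 1591).
Since 1368 ≠ 1, base 8 is a Fermat witness: 1591 is composite.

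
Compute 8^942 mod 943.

679

8^1 ≡ 8 (mod 943)
8^2 ≡ 8^2 = 64 ≡ 64 (mod 943)
8^4 ≡ 64^2 = 4096 ≡ 324 (mod 943)
8^8 ≡ 324^2 = 104976 ≡ 303 (mod 943)
8^16 ≡ 303^2 = 91809 ≡ 338 (mod 943)
8^32 ≡ 338^2 = 114244 ≡ 141 (mod 943)
8^64 ≡ 141^2 = 19881 ≡ 78 (mod 943)
8^128 ≡ 78^2 = 6084 ≡ 426 (mod 943)
8^256 ≡ 426^2 = 181476 ≡ 420 (mod 943)
8^512 ≡ 420^2 = 176400 ≡ 59 (mod 943)
942 = 512 + 256 + 128 + 32 + 8 + 4 + 2 in binary powers of 2.
So 8^942 ≡ 59 · 420 · 426 · 141 · 303 · 324 · 64 ≡ 679 (mod 943).
Since 679 ≠ 1, base 8 is a Fermat witness: 943 is composite.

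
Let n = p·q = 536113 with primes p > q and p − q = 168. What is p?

Since p = q + 168, we have 536113 = q(q + 168), so q² + 168q − 536113 = 0.
Discriminant: 168² + 4·536113 = 28224 + 2144452 = 2172676; √2172676 = 1474.
q = (−168 + 1474)/2 = 653, and p = q + 168 = 821.
Check: 653 · 821 = 536113.

821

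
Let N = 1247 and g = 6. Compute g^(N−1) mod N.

6^1 ≡ 6 (mod 1247)
6^2 ≡ 6^2 = 36 ≡ 36 (mod 1247)
6^4 ≡ 36^2 = 1296 ≡ 49 (mod 1247)
6^8 ≡ 49^2 = 2401 ≡ 1154 (mod 1247)
6^16 ≡ 1154^2 = 1331716 ≡ 1167 (mod 1247)
6^32 ≡ 1167^2 = 1361889 ≡ 165 (mod 1247)
6^64 ≡ 165^2 = 27225 ≡ 1038 (mod 1247)
6^128 ≡ 1038^2 = 1077444 ≡ 36 (mod 1247)
6^256 ≡ 36^2 = 1296 ≡ 49 (mod 1247)
6^512 ≡ 49^2 = 2401 ≡ 1154 (mod 1247)
6^1024 ≡ 1154^2 = 1331716 ≡ 1167 (mod 1247)
1246 = 1024 + 128 + 64 + 16 + 8 + 4 + 2 in binary powers of 2.
So 6^1246 ≡ 1167 · 36 · 1038 · 1167 · 1154 · 49 · 36 ≡ 436 (mod 1247).
Since 436 ≠ 1, base 6 is a Fermat witness: 1247 is composite.

436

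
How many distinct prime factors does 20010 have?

20010 = 2 · 10005
10005 = 3 · 3335
3335 = 5 · 667
667 = 23 · 29
20010 = 2 · 3 · 5 · 23 · 29, which has 5 distinct prime factors.

5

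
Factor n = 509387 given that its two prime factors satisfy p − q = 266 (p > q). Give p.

859

Since p = q + 266, we have 509387 = q(q + 266), so q² + 266q − 509387 = 0.
Discriminant: 266² + 4·509387 = 70756 + 2037548 = 2108304; √2108304 = 1452.
q = (−266 + 1452)/2 = 593, and p = q + 266 = 859.
Check: 593 · 859 = 509387.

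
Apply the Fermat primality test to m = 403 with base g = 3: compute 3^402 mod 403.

3^1 ≡ 3 (mod 403)
3^2 ≡ 3^2 = 9 ≡ 9 (mod 403)
3^4 ≡ 9^2 = 81 ≡ 81 (mod 403)
3^8 ≡ 81^2 = 6561 ≡ 113 (mod 403)
3^16 ≡ 113^2 = 12769 ≡ 276 (mod 403)
3^32 ≡ 276^2 = 76176 ≡ 9 (mod 403)
3^64 ≡ 9^2 = 81 ≡ 81 (mod 403)
3^128 ≡ 81^2 = 6561 ≡ 113 (mod 403)
3^256 ≡ 113^2 = 12769 ≡ 276 (mod 403)
402 = 256 + 128 + 16 + 2 in binary powers of 2.
So 3^402 ≡ 276 · 113 · 276 · 9 ≡ 287 (mod 403).
Since 287 ≠ 1, base 3 is a Fermat witness: 403 is composite.

287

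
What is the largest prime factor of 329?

47

329 = 7 · 47
47 is prime.
So 329 = 7 · 47; the largest prime factor is 47.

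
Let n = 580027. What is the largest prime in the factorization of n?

580027 = 7 · 82861
82861 = 41 · 2021
2021 = 43 · 47
47 is prime.
So 580027 = 7 · 41 · 43 · 47; the largest prime factor is 47.

47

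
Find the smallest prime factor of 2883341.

31

2883341 is odd.
Digit sum 29, not divisible by 3.
Ends in 1: not divisible by 5.
7: 2883341 = 7·411905 + 6
11: 2883341 = 11·262121 + 10
13: 2883341 = 13·221795 + 6
17: 2883341 = 17·169608 + 5
19: 2883341 = 19·151754 + 15
23: 2883341 = 23·125362 + 15
29: 2883341 = 29·99425 + 16
31: 2883341 = 31·93011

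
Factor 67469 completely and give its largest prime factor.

67

67469 = 19 · 3551
3551 = 53 · 67
67 is prime.
So 67469 = 19 · 53 · 67; the largest prime factor is 67.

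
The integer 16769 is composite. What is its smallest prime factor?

16769 is odd.
Digit sum 29, not divisible by 3.
Ends in 9: not divisible by 5.
7: 16769 = 7·2395 + 4
11: 16769 = 11·1524 + 5
13: 16769 = 13·1289 + 12
17: 16769 = 17·986 + 7
19: 16769 = 19·882 + 11
23: 16769 = 23·729 + 2
29: 16769 = 29·578 + 7
31: 16769 = 31·540 + 29
37: 16769 = 37·453 + 8
41: 16769 = 41·409

41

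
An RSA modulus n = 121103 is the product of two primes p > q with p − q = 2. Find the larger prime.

Since p = q + 2, we have 121103 = q(q + 2), so q² + 2q − 121103 = 0.
Discriminant: 2² + 4·121103 = 4 + 484412 = 484416; √484416 = 696.
q = (−2 + 696)/2 = 347, and p = q + 2 = 349.
Check: 347 · 349 = 121103.

349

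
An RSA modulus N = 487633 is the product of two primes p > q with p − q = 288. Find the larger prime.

857

Since p = q + 288, we have 487633 = q(q + 288), so q² + 288q − 487633 = 0.
Discriminant: 288² + 4·487633 = 82944 + 1950532 = 2033476; √2033476 = 1426.
q = (−288 + 1426)/2 = 569, and p = q + 288 = 857.
Check: 569 · 857 = 487633.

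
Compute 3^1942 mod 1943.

3^1 ≡ 3 (mod 1943)
3^2 ≡ 3^2 = 9 ≡ 9 (mod 1943)
3^4 ≡ 9^2 = 81 ≡ 81 (mod 1943)
3^8 ≡ 81^2 = 6561 ≡ 732 (mod 1943)
3^16 ≡ 732^2 = 535824 ≡ 1499 (mod 1943)
3^32 ≡ 1499^2 = 2247001 ≡ 893 (mod 1943)
3^64 ≡ 893^2 = 797449 ≡ 819 (mod 1943)
3^128 ≡ 819^2 = 670761 ≡ 426 (mod 1943)
3^256 ≡ 426^2 = 181476 ≡ 777 (mod 1943)
3^512 ≡ 777^2 = 603729 ≡ 1399 (mod 1943)
3^1024 ≡ 1399^2 = 1957201 ≡ 600 (mod 1943)
1942 = 1024 + 512 + 256 + 128 + 16 + 4 + 2 in binary powers of 2.
So 3^1942 ≡ 600 · 1399 · 777 · 426 · 1499 · 81 · 9 ≡ 1600 (mod 1943).
Since 1600 ≠ 1, base 3 is a Fermat witness: 1943 is composite.

1600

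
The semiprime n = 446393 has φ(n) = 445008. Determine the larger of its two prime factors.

φ(n) = (p−1)(q−1) = n − (p+q) + 1, so p + q = 446393 − 445008 + 1 = 1386.
p and q are the roots of t² − 1386t + 446393 = 0.
Discriminant: 1386² − 4·446393 = 1920996 − 1785572 = 135424; √135424 = 368.
q = (1386 − 368)/2 = 509, p = (1386 + 368)/2 = 877.
Check: 509 · 877 = 446393.

877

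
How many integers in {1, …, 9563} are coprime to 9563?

Factor: 9563 = 73 · 131.
φ(9563) = (73−1) · (131−1) = 72 · 130 = 9360.

9360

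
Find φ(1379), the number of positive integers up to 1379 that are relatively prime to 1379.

Factor: 1379 = 7 · 197.
φ(1379) = (7−1) · (197−1) = 6 · 196 = 1176.

1176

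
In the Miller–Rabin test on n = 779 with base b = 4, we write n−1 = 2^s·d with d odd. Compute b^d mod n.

605

779 − 1 = 778 = 2^1 · 389, so d = 389.
4^1 ≡ 4 (mod 779)
4^2 ≡ 4^2 = 16 ≡ 16 (mod 779)
4^4 ≡ 16^2 = 256 ≡ 256 (mod 779)
4^8 ≡ 256^2 = 65536 ≡ 100 (mod 779)
4^16 ≡ 100^2 = 10000 ≡ 652 (mod 779)
4^32 ≡ 652^2 = 425104 ≡ 549 (mod 779)
4^64 ≡ 549^2 = 301401 ≡ 707 (mod 779)
4^128 ≡ 707^2 = 499849 ≡ 510 (mod 779)
4^256 ≡ 510^2 = 260100 ≡ 693 (mod 779)
389 = 256 + 128 + 4 + 1 in binary powers of 2.
So 4^389 ≡ 693 · 510 · 256 · 4 ≡ 605 (mod 779).
Squaring chain: 605; never reaches −1, so base 4 is a Miller–Rabin witness that 779 is composite.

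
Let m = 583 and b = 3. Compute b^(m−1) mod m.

537

3^1 ≡ 3 (mod 583)
3^2 ≡ 3^2 = 9 ≡ 9 (mod 583)
3^4 ≡ 9^2 = 81 ≡ 81 (mod 583)
3^8 ≡ 81^2 = 6561 ≡ 148 (mod 583)
3^16 ≡ 148^2 = 21904 ≡ 333 (mod 583)
3^32 ≡ 333^2 = 110889 ≡ 119 (mod 583)
3^64 ≡ 119^2 = 14161 ≡ 169 (mod 583)
3^128 ≡ 169^2 = 28561 ≡ 577 (mod 583)
3^256 ≡ 577^2 = 332929 ≡ 36 (mod 583)
3^512 ≡ 36^2 = 1296 ≡ 130 (mod 583)
582 = 512 + 64 + 4 + 2 in binary powers of 2.
So 3^582 ≡ 130 · 169 · 81 · 9 ≡ 537 (mod 583).
Since 537 ≠ 1, base 3 is a Fermat witness: 583 is composite.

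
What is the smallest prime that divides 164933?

23

164933 is odd.
Digit sum 26, not divisible by 3.
Ends in 3: not divisible by 5.
7: 164933 = 7·23561 + 6
11: 164933 = 11·14993 + 10
13: 164933 = 13·12687 + 2
17: 164933 = 17·9701 + 16
19: 164933 = 19·8680 + 13
23: 164933 = 23·7171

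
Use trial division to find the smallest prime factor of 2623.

43

2623 is odd.
Digit sum 13, not divisible by 3.
Ends in 3: not divisible by 5.
7: 2623 = 7·374 + 5
11: 2623 = 11·238 + 5
13: 2623 = 13·201 + 10
17: 2623 = 17·154 + 5
19: 2623 = 19·138 + 1
23: 2623 = 23·114 + 1
29: 2623 = 29·90 + 13
31: 2623 = 31·84 + 19
37: 2623 = 37·70 + 33
41: 2623 = 41·63 + 40
43: 2623 = 43·61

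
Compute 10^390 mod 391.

10^1 ≡ 10 (mod 391)
10^2 ≡ 10^2 = 100 ≡ 100 (mod 391)
10^4 ≡ 100^2 = 10000 ≡ 225 (mod 391)
10^8 ≡ 225^2 = 50625 ≡ 186 (mod 391)
10^16 ≡ 186^2 = 34596 ≡ 188 (mod 391)
10^32 ≡ 188^2 = 35344 ≡ 154 (mod 391)
10^64 ≡ 154^2 = 23716 ≡ 256 (mod 391)
10^128 ≡ 256^2 = 65536 ≡ 239 (mod 391)
10^256 ≡ 239^2 = 57121 ≡ 35 (mod 391)
390 = 256 + 128 + 4 + 2 in binary powers of 2.
So 10^390 ≡ 35 · 239 · 225 · 100 ≡ 349 (mod 391).
Since 349 ≠ 1, base 10 is a Fermat witness: 391 is composite.

349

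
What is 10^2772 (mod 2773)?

1113

10^1 ≡ 10 (mod 2773)
10^2 ≡ 10^2 = 100 ≡ 100 (mod 2773)
10^4 ≡ 100^2 = 10000 ≡ 1681 (mod 2773)
10^8 ≡ 1681^2 = 2825761 ≡ 74 (mod 2773)
10^16 ≡ 74^2 = 5476 ≡ 2703 (mod 2773)
10^32 ≡ 2703^2 = 7306209 ≡ 2127 (mod 2773)
10^64 ≡ 2127^2 = 4524129 ≡ 1366 (mod 2773)
10^128 ≡ 1366^2 = 1865956 ≡ 2500 (mod 2773)
10^256 ≡ 2500^2 = 6250000 ≡ 2431 (mod 2773)
10^512 ≡ 2431^2 = 5909761 ≡ 498 (mod 2773)
10^1024 ≡ 498^2 = 248004 ≡ 1207 (mod 2773)
10^2048 ≡ 1207^2 = 1456849 ≡ 1024 (mod 2773)
2772 = 2048 + 512 + 128 + 64 + 16 + 4 in binary powers of 2.
So 10^2772 ≡ 1024 · 498 · 2500 · 1366 · 2703 · 1681 ≡ 1113 (mod 2773).
Since 1113 ≠ 1, base 10 is a Fermat witness: 2773 is composite.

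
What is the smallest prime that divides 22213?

22213 is odd.
Digit sum 10, not divisible by 3.
Ends in 3: not divisible by 5.
7: 22213 = 7·3173 + 2
11: 22213 = 11·2019 + 4
13: 22213 = 13·1708 + 9
17: 22213 = 17·1306 + 11
19: 22213 = 19·1169 + 2
23: 22213 = 23·965 + 18
29: 22213 = 29·765 + 28
31: 22213 = 31·716 + 17
37: 22213 = 37·600 + 13
41: 22213 = 41·541 + 32
43: 22213 = 43·516 + 25
47: 22213 = 47·472 + 29
53: 22213 = 53·419 + 6
59: 22213 = 59·376 + 29
61: 22213 = 61·364 + 9
67: 22213 = 67·331 + 36
71: 22213 = 71·312 + 61
73: 22213 = 73·304 + 21
79: 22213 = 79·281 + 14
83: 22213 = 83·267 + 52
89: 22213 = 89·249 + 52
97: 22213 = 97·229

97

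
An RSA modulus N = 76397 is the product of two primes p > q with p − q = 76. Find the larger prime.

Since p = q + 76, we have 76397 = q(q + 76), so q² + 76q − 76397 = 0.
Discriminant: 76² + 4·76397 = 5776 + 305588 = 311364; √311364 = 558.
q = (−76 + 558)/2 = 241, and p = q + 76 = 317.
Check: 241 · 317 = 76397.

317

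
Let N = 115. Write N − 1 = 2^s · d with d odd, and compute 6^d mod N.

36

115 − 1 = 114 = 2^1 · 57, so d = 57.
6^1 ≡ 6 (mod 115)
6^2 ≡ 6^2 = 36 ≡ 36 (mod 115)
6^4 ≡ 36^2 = 1296 ≡ 31 (mod 115)
6^8 ≡ 31^2 = 961 ≡ 41 (mod 115)
6^16 ≡ 41^2 = 1681 ≡ 71 (mod 115)
6^32 ≡ 71^2 = 5041 ≡ 96 (mod 115)
57 = 32 + 16 + 8 + 1 in binary powers of 2.
So 6^57 ≡ 96 · 71 · 41 · 6 ≡ 36 (mod 115).
Squaring chain: 36; never reaches −1, so base 6 is a Miller–Rabin witness that 115 is composite.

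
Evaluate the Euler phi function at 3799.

3640

Factor: 3799 = 29 · 131.
φ(3799) = (29−1) · (131−1) = 28 · 130 = 3640.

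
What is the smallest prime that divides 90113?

97

90113 is odd.
Digit sum 14, not divisible by 3.
Ends in 3: not divisible by 5.
7: 90113 = 7·12873 + 2
11: 90113 = 11·8192 + 1
13: 90113 = 13·6931 + 10
17: 90113 = 17·5300 + 13
19: 90113 = 19·4742 + 15
23: 90113 = 23·3917 + 22
29: 90113 = 29·3107 + 10
31: 90113 = 31·2906 + 27
37: 90113 = 37·2435 + 18
41: 90113 = 41·2197 + 36
43: 90113 = 43·2095 + 28
47: 90113 = 47·1917 + 14
53: 90113 = 53·1700 + 13
59: 90113 = 59·1527 + 20
61: 90113 = 61·1477 + 16
67: 90113 = 67·1344 + 65
71: 90113 = 71·1269 + 14
73: 90113 = 73·1234 + 31
79: 90113 = 79·1140 + 53
83: 90113 = 83·1085 + 58
89: 90113 = 89·1012 + 45
97: 90113 = 97·929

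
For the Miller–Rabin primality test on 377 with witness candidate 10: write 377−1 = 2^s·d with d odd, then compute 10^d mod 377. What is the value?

377 − 1 = 376 = 2^3 · 47, so d = 47.
10^1 ≡ 10 (mod 377)
10^2 ≡ 10^2 = 100 ≡ 100 (mod 377)
10^4 ≡ 100^2 = 10000 ≡ 198 (mod 377)
10^8 ≡ 198^2 = 39204 ≡ 373 (mod 377)
10^16 ≡ 373^2 = 139129 ≡ 16 (mod 377)
10^32 ≡ 16^2 = 256 ≡ 256 (mod 377)
47 = 32 + 8 + 4 + 2 + 1 in binary powers of 2.
So 10^47 ≡ 256 · 373 · 198 · 100 · 10 ≡ 108 (mod 377).
Squaring chain: 108 → 354 → 152; never reaches −1, so base 10 is a Miller–Rabin witness that 377 is composite.

108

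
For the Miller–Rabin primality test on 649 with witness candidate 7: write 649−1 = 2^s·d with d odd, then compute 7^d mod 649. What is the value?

315

649 − 1 = 648 = 2^3 · 81, so d = 81.
7^1 ≡ 7 (mod 649)
7^2 ≡ 7^2 = 49 ≡ 49 (mod 649)
7^4 ≡ 49^2 = 2401 ≡ 454 (mod 649)
7^8 ≡ 454^2 = 206116 ≡ 383 (mod 649)
7^16 ≡ 383^2 = 146689 ≡ 15 (mod 649)
7^32 ≡ 15^2 = 225 ≡ 225 (mod 649)
7^64 ≡ 225^2 = 50625 ≡ 3 (mod 649)
81 = 64 + 16 + 1 in binary powers of 2.
So 7^81 ≡ 3 · 15 · 7 ≡ 315 (mod 649).
Squaring chain: 315 → 577 → 641; never reaches −1, so base 7 is a Miller–Rabin witness that 649 is composite.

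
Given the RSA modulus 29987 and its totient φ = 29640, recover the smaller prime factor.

157

φ(n) = (p−1)(q−1) = n − (p+q) + 1, so p + q = 29987 − 29640 + 1 = 348.
p and q are the roots of t² − 348t + 29987 = 0.
Discriminant: 348² − 4·29987 = 121104 − 119948 = 1156; √1156 = 34.
q = (348 − 34)/2 = 157, p = (348 + 34)/2 = 191.
Check: 157 · 191 = 29987.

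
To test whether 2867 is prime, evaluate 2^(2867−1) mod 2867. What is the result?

1015

2^1 ≡ 2 (mod 2867)
2^2 ≡ 2^2 = 4 ≡ 4 (mod 2867)
2^4 ≡ 4^2 = 16 ≡ 16 (mod 2867)
2^8 ≡ 16^2 = 256 ≡ 256 (mod 2867)
2^16 ≡ 256^2 = 65536 ≡ 2462 (mod 2867)
2^32 ≡ 2462^2 = 6061444 ≡ 606 (mod 2867)
2^64 ≡ 606^2 = 367236 ≡ 260 (mod 2867)
2^128 ≡ 260^2 = 67600 ≡ 1659 (mod 2867)
2^256 ≡ 1659^2 = 2752281 ≡ 2828 (mod 2867)
2^512 ≡ 2828^2 = 7997584 ≡ 1521 (mod 2867)
2^1024 ≡ 1521^2 = 2313441 ≡ 2639 (mod 2867)
2^2048 ≡ 2639^2 = 6964321 ≡ 378 (mod 2867)
2866 = 2048 + 512 + 256 + 32 + 16 + 2 in binary powers of 2.
So 2^2866 ≡ 378 · 1521 · 2828 · 606 · 2462 · 4 ≡ 1015 (mod 2867).
Since 1015 ≠ 1, base 2 is a Fermat witness: 2867 is composite.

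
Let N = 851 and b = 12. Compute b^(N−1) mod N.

164

12^1 ≡ 12 (mod 851)
12^2 ≡ 12^2 = 144 ≡ 144 (mod 851)
12^4 ≡ 144^2 = 20736 ≡ 312 (mod 851)
12^8 ≡ 312^2 = 97344 ≡ 330 (mod 851)
12^16 ≡ 330^2 = 108900 ≡ 823 (mod 851)
12^32 ≡ 823^2 = 677329 ≡ 784 (mod 851)
12^64 ≡ 784^2 = 614656 ≡ 234 (mod 851)
12^128 ≡ 234^2 = 54756 ≡ 292 (mod 851)
12^256 ≡ 292^2 = 85264 ≡ 164 (mod 851)
12^512 ≡ 164^2 = 26896 ≡ 515 (mod 851)
850 = 512 + 256 + 64 + 16 + 2 in binary powers of 2.
So 12^850 ≡ 515 · 164 · 234 · 823 · 144 ≡ 164 (mod 851).
Since 164 ≠ 1, base 12 is a Fermat witness: 851 is composite.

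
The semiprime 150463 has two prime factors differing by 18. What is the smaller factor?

379

Since p = q + 18, we have 150463 = q(q + 18), so q² + 18q − 150463 = 0.
Discriminant: 18² + 4·150463 = 324 + 601852 = 602176; √602176 = 776.
q = (−18 + 776)/2 = 379, and p = q + 18 = 397.
Check: 379 · 397 = 150463.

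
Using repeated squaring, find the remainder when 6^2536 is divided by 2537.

6^1 ≡ 6 (mod 2537)
6^2 ≡ 6^2 = 36 ≡ 36 (mod 2537)
6^4 ≡ 36^2 = 1296 ≡ 1296 (mod 2537)
6^8 ≡ 1296^2 = 1679616 ≡ 122 (mod 2537)
6^16 ≡ 122^2 = 14884 ≡ 2199 (mod 2537)
6^32 ≡ 2199^2 = 4835601 ≡ 79 (mod 2537)
6^64 ≡ 79^2 = 6241 ≡ 1167 (mod 2537)
6^128 ≡ 1167^2 = 1361889 ≡ 2057 (mod 2537)
6^256 ≡ 2057^2 = 4231249 ≡ 2070 (mod 2537)
6^512 ≡ 2070^2 = 4284900 ≡ 2444 (mod 2537)
6^1024 ≡ 2444^2 = 5973136 ≡ 1038 (mod 2537)
6^2048 ≡ 1038^2 = 1077444 ≡ 1756 (mod 2537)
2536 = 2048 + 256 + 128 + 64 + 32 + 8 in binary powers of 2.
So 6^2536 ≡ 1756 · 2070 · 2057 · 1167 · 79 · 122 ≡ 2113 (mod 2537).
Since 2113 ≠ 1, base 6 is a Fermat witness: 2537 is composite.

2113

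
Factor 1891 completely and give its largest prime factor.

1891 = 31 · 61
61 is prime.
So 1891 = 31 · 61; the largest prime factor is 61.

61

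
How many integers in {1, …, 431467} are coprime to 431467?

Factor: 431467 = 59 · 71 · 103.
φ(431467) = (59−1) · (71−1) · (103−1) = 58 · 70 · 102 = 414120.

414120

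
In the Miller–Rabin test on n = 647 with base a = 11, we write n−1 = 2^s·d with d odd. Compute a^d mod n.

646

647 − 1 = 646 = 2^1 · 323, so d = 323.
11^1 ≡ 11 (mod 647)
11^2 ≡ 11^2 = 121 ≡ 121 (mod 647)
11^4 ≡ 121^2 = 14641 ≡ 407 (mod 647)
11^8 ≡ 407^2 = 165649 ≡ 17 (mod 647)
11^16 ≡ 17^2 = 289 ≡ 289 (mod 647)
11^32 ≡ 289^2 = 83521 ≡ 58 (mod 647)
11^64 ≡ 58^2 = 3364 ≡ 129 (mod 647)
11^128 ≡ 129^2 = 16641 ≡ 466 (mod 647)
11^256 ≡ 466^2 = 217156 ≡ 411 (mod 647)
323 = 256 + 64 + 2 + 1 in binary powers of 2.
So 11^323 ≡ 411 · 129 · 121 · 11 ≡ 646 (mod 647).
Since 11^d ≡ 646 (mod 647), base 11 does not prove 647 composite.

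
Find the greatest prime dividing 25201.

25201 = 11 · 2291
2291 = 29 · 79
79 is prime.
So 25201 = 11 · 29 · 79; the largest prime factor is 79.

79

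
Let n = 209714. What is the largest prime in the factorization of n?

97

209714 = 2 · 104857
104857 = 23 · 4559
4559 = 47 · 97
97 is prime.
So 209714 = 2 · 23 · 47 · 97; the largest prime factor is 97.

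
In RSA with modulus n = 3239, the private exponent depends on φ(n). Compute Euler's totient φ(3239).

Factor: 3239 = 41 · 79.
φ(3239) = (41−1) · (79−1) = 40 · 78 = 3120.

3120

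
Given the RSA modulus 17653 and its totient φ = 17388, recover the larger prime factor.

139

φ(n) = (p−1)(q−1) = n − (p+q) + 1, so p + q = 17653 − 17388 + 1 = 266.
p and q are the roots of t² − 266t + 17653 = 0.
Discriminant: 266² − 4·17653 = 70756 − 70612 = 144; √144 = 12.
q = (266 − 12)/2 = 127, p = (266 + 12)/2 = 139.
Check: 127 · 139 = 17653.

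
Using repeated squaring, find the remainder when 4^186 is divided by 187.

169

4^1 ≡ 4 (mod 187)
4^2 ≡ 4^2 = 16 ≡ 16 (mod 187)
4^4 ≡ 16^2 = 256 ≡ 69 (mod 187)
4^8 ≡ 69^2 = 4761 ≡ 86 (mod 187)
4^16 ≡ 86^2 = 7396 ≡ 103 (mod 187)
4^32 ≡ 103^2 = 10609 ≡ 137 (mod 187)
4^64 ≡ 137^2 = 18769 ≡ 69 (mod 187)
4^128 ≡ 69^2 = 4761 ≡ 86 (mod 187)
186 = 128 + 32 + 16 + 8 + 2 in binary powers of 2.
So 4^186 ≡ 86 · 137 · 103 · 86 · 16 ≡ 169 (mod 187).
Since 169 ≠ 1, base 4 is a Fermat witness: 187 is composite.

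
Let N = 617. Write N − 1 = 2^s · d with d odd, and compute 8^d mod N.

616

617 − 1 = 616 = 2^3 · 77, so d = 77.
8^1 ≡ 8 (mod 617)
8^2 ≡ 8^2 = 64 ≡ 64 (mod 617)
8^4 ≡ 64^2 = 4096 ≡ 394 (mod 617)
8^8 ≡ 394^2 = 155236 ≡ 369 (mod 617)
8^16 ≡ 369^2 = 136161 ≡ 421 (mod 617)
8^32 ≡ 421^2 = 177241 ≡ 162 (mod 617)
8^64 ≡ 162^2 = 26244 ≡ 330 (mod 617)
77 = 64 + 8 + 4 + 1 in binary powers of 2.
So 8^77 ≡ 330 · 369 · 394 · 8 ≡ 616 (mod 617).
Since 8^d ≡ 616 (mod 617), base 8 does not prove 617 composite.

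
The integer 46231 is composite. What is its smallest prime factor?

46231 is odd.
Digit sum 16, not divisible by 3.
Ends in 1: not divisible by 5.
7: 46231 = 7·6604 + 3
11: 46231 = 11·4202 + 9
13: 46231 = 13·3556 + 3
17: 46231 = 17·2719 + 8
19: 46231 = 19·2433 + 4
23: 46231 = 23·2010 + 1
29: 46231 = 29·1594 + 5
31: 46231 = 31·1491 + 10
37: 46231 = 37·1249 + 18
41: 46231 = 41·1127 + 24
43: 46231 = 43·1075 + 6
47: 46231 = 47·983 + 30
53: 46231 = 53·872 + 15
59: 46231 = 59·783 + 34
61: 46231 = 61·757 + 54
67: 46231 = 67·690 + 1
71: 46231 = 71·651 + 10
73: 46231 = 73·633 + 22
79: 46231 = 79·585 + 16
83: 46231 = 83·557

83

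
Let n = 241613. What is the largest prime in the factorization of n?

241613 = 41 · 5893
5893 = 71 · 83
83 is prime.
So 241613 = 41 · 71 · 83; the largest prime factor is 83.

83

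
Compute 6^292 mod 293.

1

6^1 ≡ 6 (mod 293)
6^2 ≡ 6^2 = 36 ≡ 36 (mod 293)
6^4 ≡ 36^2 = 1296 ≡ 124 (mod 293)
6^8 ≡ 124^2 = 15376 ≡ 140 (mod 293)
6^16 ≡ 140^2 = 19600 ≡ 262 (mod 293)
6^32 ≡ 262^2 = 68644 ≡ 82 (mod 293)
6^64 ≡ 82^2 = 6724 ≡ 278 (mod 293)
6^128 ≡ 278^2 = 77284 ≡ 225 (mod 293)
6^256 ≡ 225^2 = 50625 ≡ 229 (mod 293)
292 = 256 + 32 + 4 in binary powers of 2.
So 6^292 ≡ 229 · 82 · 124 ≡ 1 (mod 293).
Since the result is 1, base 6 gives no evidence that 293 is composite.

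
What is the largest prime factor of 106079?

61

106079 = 37 · 2867
2867 = 47 · 61
61 is prime.
So 106079 = 37 · 47 · 61; the largest prime factor is 61.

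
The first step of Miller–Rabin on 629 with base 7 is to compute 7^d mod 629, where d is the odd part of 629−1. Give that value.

629 − 1 = 628 = 2^2 · 157, so d = 157.
7^1 ≡ 7 (mod 629)
7^2 ≡ 7^2 = 49 ≡ 49 (mod 629)
7^4 ≡ 49^2 = 2401 ≡ 514 (mod 629)
7^8 ≡ 514^2 = 264196 ≡ 16 (mod 629)
7^16 ≡ 16^2 = 256 ≡ 256 (mod 629)
7^32 ≡ 256^2 = 65536 ≡ 120 (mod 629)
7^64 ≡ 120^2 = 14400 ≡ 562 (mod 629)
7^128 ≡ 562^2 = 315844 ≡ 86 (mod 629)
157 = 128 + 16 + 8 + 4 + 1 in binary powers of 2.
So 7^157 ≡ 86 · 256 · 16 · 514 · 7 ≡ 329 (mod 629).
Squaring chain: 329 → 53; never reaches −1, so base 7 is a Miller–Rabin witness that 629 is composite.

329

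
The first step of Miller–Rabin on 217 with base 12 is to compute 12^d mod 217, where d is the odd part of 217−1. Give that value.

217 − 1 = 216 = 2^3 · 27, so d = 27.
12^1 ≡ 12 (mod 217)
12^2 ≡ 12^2 = 144 ≡ 144 (mod 217)
12^4 ≡ 144^2 = 20736 ≡ 121 (mod 217)
12^8 ≡ 121^2 = 14641 ≡ 102 (mod 217)
12^16 ≡ 102^2 = 10404 ≡ 205 (mod 217)
27 = 16 + 8 + 2 + 1 in binary powers of 2.
So 12^27 ≡ 205 · 102 · 144 · 12 ≡ 27 (mod 217).
Squaring chain: 27 → 78 → 8; never reaches −1, so base 12 is a Miller–Rabin witness that 217 is composite.

27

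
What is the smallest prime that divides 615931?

615931 is odd.
Digit sum 25, not divisible by 3.
Ends in 1: not divisible by 5.
7: 615931 = 7·87990 + 1
11: 615931 = 11·55993 + 8
13: 615931 = 13·47379 + 4
17: 615931 = 17·36231 + 4
19: 615931 = 19·32417 + 8
23: 615931 = 23·26779 + 14
29: 615931 = 29·21239

29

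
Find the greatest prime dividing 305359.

305359 = 47 · 6497
6497 = 73 · 89
89 is prime.
So 305359 = 47 · 73 · 89; the largest prime factor is 89.

89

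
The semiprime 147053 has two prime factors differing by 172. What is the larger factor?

479

Since p = q + 172, we have 147053 = q(q + 172), so q² + 172q − 147053 = 0.
Discriminant: 172² + 4·147053 = 29584 + 588212 = 617796; √617796 = 786.
q = (−172 + 786)/2 = 307, and p = q + 172 = 479.
Check: 307 · 479 = 147053.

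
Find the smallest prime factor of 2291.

29

2291 is odd.
Digit sum 14, not divisible by 3.
Ends in 1: not divisible by 5.
7: 2291 = 7·327 + 2
11: 2291 = 11·208 + 3
13: 2291 = 13·176 + 3
17: 2291 = 17·134 + 13
19: 2291 = 19·120 + 11
23: 2291 = 23·99 + 14
29: 2291 = 29·79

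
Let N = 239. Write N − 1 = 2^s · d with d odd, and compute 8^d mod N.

1

239 − 1 = 238 = 2^1 · 119, so d = 119.
8^1 ≡ 8 (mod 239)
8^2 ≡ 8^2 = 64 ≡ 64 (mod 239)
8^4 ≡ 64^2 = 4096 ≡ 33 (mod 239)
8^8 ≡ 33^2 = 1089 ≡ 133 (mod 239)
8^16 ≡ 133^2 = 17689 ≡ 3 (mod 239)
8^32 ≡ 3^2 = 9 ≡ 9 (mod 239)
8^64 ≡ 9^2 = 81 ≡ 81 (mod 239)
119 = 64 + 32 + 16 + 4 + 2 + 1 in binary powers of 2.
So 8^119 ≡ 81 · 9 · 3 · 33 · 64 · 8 ≡ 1 (mod 239).
Since 8^d ≡ 1 (mod 239), base 8 does not prove 239 composite.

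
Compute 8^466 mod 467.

1

8^1 ≡ 8 (mod 467)
8^2 ≡ 8^2 = 64 ≡ 64 (mod 467)
8^4 ≡ 64^2 = 4096 ≡ 360 (mod 467)
8^8 ≡ 360^2 = 129600 ≡ 241 (mod 467)
8^16 ≡ 241^2 = 58081 ≡ 173 (mod 467)
8^32 ≡ 173^2 = 29929 ≡ 41 (mod 467)
8^64 ≡ 41^2 = 1681 ≡ 280 (mod 467)
8^128 ≡ 280^2 = 78400 ≡ 411 (mod 467)
8^256 ≡ 411^2 = 168921 ≡ 334 (mod 467)
466 = 256 + 128 + 64 + 16 + 2 in binary powers of 2.
So 8^466 ≡ 334 · 411 · 280 · 173 · 64 ≡ 1 (mod 467).
Since the result is 1, base 8 gives no evidence that 467 is composite.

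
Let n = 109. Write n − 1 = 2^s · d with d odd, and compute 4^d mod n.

108

109 − 1 = 108 = 2^2 · 27, so d = 27.
4^1 ≡ 4 (mod 109)
4^2 ≡ 4^2 = 16 ≡ 16 (mod 109)
4^4 ≡ 16^2 = 256 ≡ 38 (mod 109)
4^8 ≡ 38^2 = 1444 ≡ 27 (mod 109)
4^16 ≡ 27^2 = 729 ≡ 75 (mod 109)
27 = 16 + 8 + 2 + 1 in binary powers of 2.
So 4^27 ≡ 75 · 27 · 16 · 4 ≡ 108 (mod 109).
Since 4^d ≡ 108 (mod 109), base 4 does not prove 109 composite.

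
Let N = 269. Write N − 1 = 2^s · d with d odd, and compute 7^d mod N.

269 − 1 = 268 = 2^2 · 67, so d = 67.
7^1 ≡ 7 (mod 269)
7^2 ≡ 7^2 = 49 ≡ 49 (mod 269)
7^4 ≡ 49^2 = 2401 ≡ 249 (mod 269)
7^8 ≡ 249^2 = 62001 ≡ 131 (mod 269)
7^16 ≡ 131^2 = 17161 ≡ 214 (mod 269)
7^32 ≡ 214^2 = 45796 ≡ 66 (mod 269)
7^64 ≡ 66^2 = 4356 ≡ 52 (mod 269)
67 = 64 + 2 + 1 in binary powers of 2.
So 7^67 ≡ 52 · 49 · 7 ≡ 82 (mod 269).
Squaring chain: 82 → 268; reaches −1, so base 7 does not prove 269 composite.

82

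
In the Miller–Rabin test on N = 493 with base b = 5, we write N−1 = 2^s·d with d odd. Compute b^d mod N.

493 − 1 = 492 = 2^2 · 123, so d = 123.
5^1 ≡ 5 (mod 493)
5^2 ≡ 5^2 = 25 ≡ 25 (mod 493)
5^4 ≡ 25^2 = 625 ≡ 132 (mod 493)
5^8 ≡ 132^2 = 17424 ≡ 169 (mod 493)
5^16 ≡ 169^2 = 28561 ≡ 460 (mod 493)
5^32 ≡ 460^2 = 211600 ≡ 103 (mod 493)
5^64 ≡ 103^2 = 10609 ≡ 256 (mod 493)
123 = 64 + 32 + 16 + 8 + 2 + 1 in binary powers of 2.
So 5^123 ≡ 256 · 103 · 460 · 169 · 25 · 5 ≡ 419 (mod 493).
Squaring chain: 419 → 53; never reaches −1, so base 5 is a Miller–Rabin witness that 493 is composite.

419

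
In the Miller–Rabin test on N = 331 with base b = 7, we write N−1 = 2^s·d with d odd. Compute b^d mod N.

331 − 1 = 330 = 2^1 · 165, so d = 165.
7^1 ≡ 7 (mod 331)
7^2 ≡ 7^2 = 49 ≡ 49 (mod 331)
7^4 ≡ 49^2 = 2401 ≡ 84 (mod 331)
7^8 ≡ 84^2 = 7056 ≡ 105 (mod 331)
7^16 ≡ 105^2 = 11025 ≡ 102 (mod 331)
7^32 ≡ 102^2 = 10404 ≡ 143 (mod 331)
7^64 ≡ 143^2 = 20449 ≡ 258 (mod 331)
7^128 ≡ 258^2 = 66564 ≡ 33 (mod 331)
165 = 128 + 32 + 4 + 1 in binary powers of 2.
So 7^165 ≡ 33 · 143 · 84 · 7 ≡ 330 (mod 331).
Since 7^d ≡ 330 (mod 331), base 7 does not prove 331 composite.

330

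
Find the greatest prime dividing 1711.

59

1711 = 29 · 59
59 is prime.
So 1711 = 29 · 59; the largest prime factor is 59.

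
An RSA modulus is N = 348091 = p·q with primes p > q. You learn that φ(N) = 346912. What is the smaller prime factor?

φ(n) = (p−1)(q−1) = n − (p+q) + 1, so p + q = 348091 − 346912 + 1 = 1180.
p and q are the roots of t² − 1180t + 348091 = 0.
Discriminant: 1180² − 4·348091 = 1392400 − 1392364 = 36; √36 = 6.
q = (1180 − 6)/2 = 587, p = (1180 + 6)/2 = 593.
Check: 587 · 593 = 348091.

587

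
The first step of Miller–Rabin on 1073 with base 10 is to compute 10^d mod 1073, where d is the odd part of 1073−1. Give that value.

1073 − 1 = 1072 = 2^4 · 67, so d = 67.
10^1 ≡ 10 (mod 1073)
10^2 ≡ 10^2 = 100 ≡ 100 (mod 1073)
10^4 ≡ 100^2 = 10000 ≡ 343 (mod 1073)
10^8 ≡ 343^2 = 117649 ≡ 692 (mod 1073)
10^16 ≡ 692^2 = 478864 ≡ 306 (mod 1073)
10^32 ≡ 306^2 = 93636 ≡ 285 (mod 1073)
10^64 ≡ 285^2 = 81225 ≡ 750 (mod 1073)
67 = 64 + 2 + 1 in binary powers of 2.
So 10^67 ≡ 750 · 100 · 10 ≡ 1046 (mod 1073).
Squaring chain: 1046 → 729 → 306 → 285; never reaches −1, so base 10 is a Miller–Rabin witness that 1073 is composite.

1046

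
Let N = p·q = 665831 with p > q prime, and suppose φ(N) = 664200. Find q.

φ(n) = (p−1)(q−1) = n − (p+q) + 1, so p + q = 665831 − 664200 + 1 = 1632.
p and q are the roots of t² − 1632t + 665831 = 0.
Discriminant: 1632² − 4·665831 = 2663424 − 2663324 = 100; √100 = 10.
q = (1632 − 10)/2 = 811, p = (1632 + 10)/2 = 821.
Check: 811 · 821 = 665831.

811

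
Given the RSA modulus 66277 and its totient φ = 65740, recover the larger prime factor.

φ(n) = (p−1)(q−1) = n − (p+q) + 1, so p + q = 66277 − 65740 + 1 = 538.
p and q are the roots of t² − 538t + 66277 = 0.
Discriminant: 538² − 4·66277 = 289444 − 265108 = 24336; √24336 = 156.
q = (538 − 156)/2 = 191, p = (538 + 156)/2 = 347.
Check: 191 · 347 = 66277.

347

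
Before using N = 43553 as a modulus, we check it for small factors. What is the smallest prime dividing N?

43553 is odd.
Digit sum 20, not divisible by 3.
Ends in 3: not divisible by 5.
7: 43553 = 7·6221 + 6
11: 43553 = 11·3959 + 4
13: 43553 = 13·3350 + 3
17: 43553 = 17·2561 + 16
19: 43553 = 19·2292 + 5
23: 43553 = 23·1893 + 14
29: 43553 = 29·1501 + 24
31: 43553 = 31·1404 + 29
37: 43553 = 37·1177 + 4
41: 43553 = 41·1062 + 11
43: 43553 = 43·1012 + 37
47: 43553 = 47·926 + 31
53: 43553 = 53·821 + 40
59: 43553 = 59·738 + 11
61: 43553 = 61·713 + 60
67: 43553 = 67·650 + 3
71: 43553 = 71·613 + 30
73: 43553 = 73·596 + 45
79: 43553 = 79·551 + 24
83: 43553 = 83·524 + 61
89: 43553 = 89·489 + 32
97: 43553 = 97·449

97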